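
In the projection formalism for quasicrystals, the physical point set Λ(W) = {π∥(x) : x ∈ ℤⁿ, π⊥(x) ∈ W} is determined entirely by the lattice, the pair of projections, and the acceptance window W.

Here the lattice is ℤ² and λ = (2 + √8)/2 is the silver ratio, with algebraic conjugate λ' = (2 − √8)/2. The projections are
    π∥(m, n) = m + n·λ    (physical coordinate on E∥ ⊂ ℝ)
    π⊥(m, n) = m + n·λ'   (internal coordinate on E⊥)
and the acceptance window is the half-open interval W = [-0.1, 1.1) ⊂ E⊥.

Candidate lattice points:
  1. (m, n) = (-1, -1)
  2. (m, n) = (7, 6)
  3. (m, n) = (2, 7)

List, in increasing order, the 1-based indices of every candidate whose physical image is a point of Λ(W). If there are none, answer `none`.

none

λ' = (2−√8)/2 ≈ -0.41421.
#1 (-1,-1): internal coord -1 + (-1)·λ' = -0.58579; -0.58579 ∉ [-0.1, 1.1) → out
#2 (7,6): internal coord 7 + (6)·λ' = +4.51472; +4.51472 ∉ [-0.1, 1.1) → out
#3 (2,7): internal coord 2 + (7)·λ' = -0.89949; -0.89949 ∉ [-0.1, 1.1) → out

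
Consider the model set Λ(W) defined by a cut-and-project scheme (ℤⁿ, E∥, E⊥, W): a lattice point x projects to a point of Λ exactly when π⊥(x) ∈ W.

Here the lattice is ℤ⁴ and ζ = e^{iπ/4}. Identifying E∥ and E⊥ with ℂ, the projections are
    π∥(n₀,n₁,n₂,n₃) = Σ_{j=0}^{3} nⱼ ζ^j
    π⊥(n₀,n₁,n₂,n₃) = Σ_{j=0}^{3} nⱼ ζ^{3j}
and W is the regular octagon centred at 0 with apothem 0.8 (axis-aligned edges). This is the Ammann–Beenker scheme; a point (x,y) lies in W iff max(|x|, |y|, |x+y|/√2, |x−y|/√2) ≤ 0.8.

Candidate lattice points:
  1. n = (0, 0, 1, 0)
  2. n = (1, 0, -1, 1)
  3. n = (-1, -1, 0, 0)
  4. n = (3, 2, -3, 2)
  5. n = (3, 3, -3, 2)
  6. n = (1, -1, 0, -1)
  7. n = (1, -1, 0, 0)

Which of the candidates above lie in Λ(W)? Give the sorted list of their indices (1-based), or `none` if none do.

3

π⊥(n) = n₀ + n₁ζ³ + n₂ζ⁶ + n₃ζ⁹ where ζ = e^{iπ/4}.
candidate 1: n = (0, 0, 1, 0) → π⊥ ≈ (+0.00000, -1.00000); max(|x|,|y|,|x±y|/√2) = 1.00000 > 0.8 ⇒ ∉ W
candidate 2: n = (1, 0, -1, 1) → π⊥ ≈ (+1.70711, +1.70711); max(|x|,|y|,|x±y|/√2) = 2.41421 > 0.8 ⇒ ∉ W
candidate 3: n = (-1, -1, 0, 0) → π⊥ ≈ (-0.29289, -0.70711); max(|x|,|y|,|x±y|/√2) = 0.70711 ≤ 0.8 ⇒ ∈ W
candidate 4: n = (3, 2, -3, 2) → π⊥ ≈ (+3.00000, +5.82843); max(|x|,|y|,|x±y|/√2) = 6.24264 > 0.8 ⇒ ∉ W
candidate 5: n = (3, 3, -3, 2) → π⊥ ≈ (+2.29289, +6.53553); max(|x|,|y|,|x±y|/√2) = 6.53553 > 0.8 ⇒ ∉ W
candidate 6: n = (1, -1, 0, -1) → π⊥ ≈ (+1.00000, -1.41421); max(|x|,|y|,|x±y|/√2) = 1.70711 > 0.8 ⇒ ∉ W
candidate 7: n = (1, -1, 0, 0) → π⊥ ≈ (+1.70711, -0.70711); max(|x|,|y|,|x±y|/√2) = 1.70711 > 0.8 ⇒ ∉ W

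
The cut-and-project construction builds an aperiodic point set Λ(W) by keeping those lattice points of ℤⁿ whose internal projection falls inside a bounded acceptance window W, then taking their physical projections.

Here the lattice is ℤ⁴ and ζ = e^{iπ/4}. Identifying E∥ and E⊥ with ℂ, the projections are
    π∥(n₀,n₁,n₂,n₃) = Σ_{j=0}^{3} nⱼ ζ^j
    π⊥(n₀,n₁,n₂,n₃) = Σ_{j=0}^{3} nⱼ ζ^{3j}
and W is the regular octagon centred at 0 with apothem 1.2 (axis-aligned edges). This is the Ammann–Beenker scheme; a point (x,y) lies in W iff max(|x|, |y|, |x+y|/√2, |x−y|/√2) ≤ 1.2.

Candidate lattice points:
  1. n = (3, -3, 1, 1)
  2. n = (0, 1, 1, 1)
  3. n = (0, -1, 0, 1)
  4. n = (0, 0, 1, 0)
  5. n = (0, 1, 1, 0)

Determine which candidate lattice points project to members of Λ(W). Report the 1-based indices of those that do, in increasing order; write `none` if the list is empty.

2, 4, 5

With ζ = e^{iπ/4} the internal vectors are ζ^0,ζ^3,ζ^6,ζ^9.
candidate 1: n = (3, -3, 1, 1) → π⊥ ≈ (+5.82843, -2.41421); max(|x|,|y|,|x±y|/√2) = 5.82843 > 1.2 ⇒ ∉ W
candidate 2: n = (0, 1, 1, 1) → π⊥ ≈ (+0.00000, +0.41421); max(|x|,|y|,|x±y|/√2) = 0.41421 ≤ 1.2 ⇒ ∈ W
candidate 3: n = (0, -1, 0, 1) → π⊥ ≈ (+1.41421, +0.00000); max(|x|,|y|,|x±y|/√2) = 1.41421 > 1.2 ⇒ ∉ W
candidate 4: n = (0, 0, 1, 0) → π⊥ ≈ (+0.00000, -1.00000); max(|x|,|y|,|x±y|/√2) = 1.00000 ≤ 1.2 ⇒ ∈ W
candidate 5: n = (0, 1, 1, 0) → π⊥ ≈ (-0.70711, -0.29289); max(|x|,|y|,|x±y|/√2) = 0.70711 ≤ 1.2 ⇒ ∈ W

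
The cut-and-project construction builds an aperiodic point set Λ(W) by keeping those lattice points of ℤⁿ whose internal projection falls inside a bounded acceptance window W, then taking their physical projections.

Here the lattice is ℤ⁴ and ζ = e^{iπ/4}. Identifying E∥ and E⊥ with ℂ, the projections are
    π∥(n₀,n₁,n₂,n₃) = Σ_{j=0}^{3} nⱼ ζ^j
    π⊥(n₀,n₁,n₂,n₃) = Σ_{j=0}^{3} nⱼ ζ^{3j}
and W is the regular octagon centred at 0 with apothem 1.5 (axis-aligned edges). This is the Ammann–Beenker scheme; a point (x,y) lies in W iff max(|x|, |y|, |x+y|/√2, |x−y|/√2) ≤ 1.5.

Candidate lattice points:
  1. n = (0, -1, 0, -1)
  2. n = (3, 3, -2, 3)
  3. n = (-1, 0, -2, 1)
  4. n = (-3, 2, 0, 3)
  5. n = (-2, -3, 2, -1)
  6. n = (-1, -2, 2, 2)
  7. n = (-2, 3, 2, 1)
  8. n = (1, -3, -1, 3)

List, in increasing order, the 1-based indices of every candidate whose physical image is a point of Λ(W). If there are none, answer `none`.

π⊥(n) = n₀ + n₁ζ³ + n₂ζ⁶ + n₃ζ⁹ where ζ = e^{iπ/4}.
candidate 1: n = (0, -1, 0, -1) → π⊥ ≈ (+0.00000, -1.41421); max(|x|,|y|,|x±y|/√2) = 1.41421 ≤ 1.5 ⇒ ∈ W
candidate 2: n = (3, 3, -2, 3) → π⊥ ≈ (+3.00000, +6.24264); max(|x|,|y|,|x±y|/√2) = 6.53553 > 1.5 ⇒ ∉ W
candidate 3: n = (-1, 0, -2, 1) → π⊥ ≈ (-0.29289, +2.70711); max(|x|,|y|,|x±y|/√2) = 2.70711 > 1.5 ⇒ ∉ W
candidate 4: n = (-3, 2, 0, 3) → π⊥ ≈ (-2.29289, +3.53553); max(|x|,|y|,|x±y|/√2) = 4.12132 > 1.5 ⇒ ∉ W
candidate 5: n = (-2, -3, 2, -1) → π⊥ ≈ (-0.58579, -4.82843); max(|x|,|y|,|x±y|/√2) = 4.82843 > 1.5 ⇒ ∉ W
candidate 6: n = (-1, -2, 2, 2) → π⊥ ≈ (+1.82843, -2.00000); max(|x|,|y|,|x±y|/√2) = 2.70711 > 1.5 ⇒ ∉ W
candidate 7: n = (-2, 3, 2, 1) → π⊥ ≈ (-3.41421, +0.82843); max(|x|,|y|,|x±y|/√2) = 3.41421 > 1.5 ⇒ ∉ W
candidate 8: n = (1, -3, -1, 3) → π⊥ ≈ (+5.24264, +1.00000); max(|x|,|y|,|x±y|/√2) = 5.24264 > 1.5 ⇒ ∉ W

1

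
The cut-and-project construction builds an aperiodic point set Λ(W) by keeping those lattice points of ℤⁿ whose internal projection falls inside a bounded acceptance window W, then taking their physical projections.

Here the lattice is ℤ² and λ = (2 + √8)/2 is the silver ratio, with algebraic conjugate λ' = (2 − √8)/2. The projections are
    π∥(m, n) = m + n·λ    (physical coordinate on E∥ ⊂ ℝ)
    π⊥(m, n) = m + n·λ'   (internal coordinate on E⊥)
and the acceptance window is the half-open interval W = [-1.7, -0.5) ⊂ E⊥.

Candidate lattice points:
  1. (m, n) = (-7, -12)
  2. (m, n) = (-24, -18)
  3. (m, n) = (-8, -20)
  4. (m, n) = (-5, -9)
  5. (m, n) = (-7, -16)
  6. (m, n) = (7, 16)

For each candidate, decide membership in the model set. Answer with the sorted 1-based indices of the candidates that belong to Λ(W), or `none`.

4

Numerically λ ≈ 2.414214 and λ' = −1/λ ≈ -0.414214.
candidate 1: (m,n)=(-7,-12) → π∥ = -7-12·λ ≈ -35.970563, π⊥ = -7-12·λ' ≈ -2.029437 ∉ [-1.7, -0.5) ⇒ out
candidate 2: (m,n)=(-24,-18) → π∥ = -24-18·λ ≈ -67.455844, π⊥ = -24-18·λ' ≈ -16.544156 ∉ [-1.7, -0.5) ⇒ out
candidate 3: (m,n)=(-8,-20) → π∥ = -8-20·λ ≈ -56.284271, π⊥ = -8-20·λ' ≈ 0.284271 ∉ [-1.7, -0.5) ⇒ out
candidate 4: (m,n)=(-5,-9) → π∥ = -5-9·λ ≈ -26.727922, π⊥ = -5-9·λ' ≈ -1.272078 ∈ [-1.7, -0.5) ⇒ IN Λ
candidate 5: (m,n)=(-7,-16) → π∥ = -7-16·λ ≈ -45.627417, π⊥ = -7-16·λ' ≈ -0.372583 ∉ [-1.7, -0.5) ⇒ out
candidate 6: (m,n)=(7,16) → π∥ = 7+16·λ ≈ 45.627417, π⊥ = 7+16·λ' ≈ 0.372583 ∉ [-1.7, -0.5) ⇒ out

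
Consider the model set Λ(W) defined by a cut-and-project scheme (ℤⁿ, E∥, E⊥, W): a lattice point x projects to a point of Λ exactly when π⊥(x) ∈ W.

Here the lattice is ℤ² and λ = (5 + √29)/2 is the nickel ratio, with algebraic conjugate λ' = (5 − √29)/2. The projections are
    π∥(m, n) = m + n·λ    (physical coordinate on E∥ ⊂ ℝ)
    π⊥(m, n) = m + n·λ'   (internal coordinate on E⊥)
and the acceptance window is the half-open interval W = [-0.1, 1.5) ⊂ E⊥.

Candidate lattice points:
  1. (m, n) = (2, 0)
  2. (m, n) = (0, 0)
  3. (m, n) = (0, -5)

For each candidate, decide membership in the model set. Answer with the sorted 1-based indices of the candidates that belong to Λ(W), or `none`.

λ' = (5−√29)/2 ≈ -0.19258.
[1] lift (2,0): star map gives 2.00000; window check -0.1 ≤ 2.00000 < 1.5 is false → out
[2] lift (0,0): star map gives 0.00000; window check -0.1 ≤ 0.00000 < 1.5 is true → IN Λ
[3] lift (0,-5): star map gives 0.96291; window check -0.1 ≤ 0.96291 < 1.5 is true → IN Λ

2, 3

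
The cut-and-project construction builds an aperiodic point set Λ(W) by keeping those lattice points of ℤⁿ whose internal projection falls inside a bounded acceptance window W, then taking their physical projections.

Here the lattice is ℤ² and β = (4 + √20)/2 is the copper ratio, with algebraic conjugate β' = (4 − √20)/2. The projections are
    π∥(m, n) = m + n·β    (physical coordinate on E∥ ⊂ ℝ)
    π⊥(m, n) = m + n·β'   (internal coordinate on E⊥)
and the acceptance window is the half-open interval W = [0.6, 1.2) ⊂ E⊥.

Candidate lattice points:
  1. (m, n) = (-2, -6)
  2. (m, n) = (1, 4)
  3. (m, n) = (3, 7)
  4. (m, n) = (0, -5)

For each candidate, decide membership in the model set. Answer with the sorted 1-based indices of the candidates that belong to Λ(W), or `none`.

4

Numerically β ≈ 4.236068 and β' = −1/β ≈ -0.236068.
candidate 1: (m,n)=(-2,-6) → π∥ = -2-6·β ≈ -27.416408, π⊥ = -2-6·β' ≈ -0.583592 ∉ [0.6, 1.2) ⇒ out
candidate 2: (m,n)=(1,4) → π∥ = 1+4·β ≈ 17.944272, π⊥ = 1+4·β' ≈ 0.055728 ∉ [0.6, 1.2) ⇒ out
candidate 3: (m,n)=(3,7) → π∥ = 3+7·β ≈ 32.652476, π⊥ = 3+7·β' ≈ 1.347524 ∉ [0.6, 1.2) ⇒ out
candidate 4: (m,n)=(0,-5) → π∥ = 0-5·β ≈ -21.180340, π⊥ = 0-5·β' ≈ 1.180340 ∈ [0.6, 1.2) ⇒ IN Λ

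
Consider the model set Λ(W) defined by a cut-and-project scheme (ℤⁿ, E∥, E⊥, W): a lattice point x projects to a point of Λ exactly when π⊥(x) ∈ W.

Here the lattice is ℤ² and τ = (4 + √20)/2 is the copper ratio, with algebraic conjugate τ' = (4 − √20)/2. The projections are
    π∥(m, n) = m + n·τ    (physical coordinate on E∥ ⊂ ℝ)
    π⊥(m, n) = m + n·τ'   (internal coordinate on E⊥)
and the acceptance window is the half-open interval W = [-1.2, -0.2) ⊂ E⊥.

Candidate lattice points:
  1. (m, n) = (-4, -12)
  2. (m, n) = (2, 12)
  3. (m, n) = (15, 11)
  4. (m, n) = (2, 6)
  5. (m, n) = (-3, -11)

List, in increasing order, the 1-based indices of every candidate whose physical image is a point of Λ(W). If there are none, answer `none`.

Compute τ' = (4−√20)/2 = -0.23607, so π⊥(m,n) = m -0.23607·n.
[1] lift (-4,-12): star map gives -1.16718; window check -1.2 ≤ -1.16718 < -0.2 is true → IN Λ
[2] lift (2,12): star map gives -0.83282; window check -1.2 ≤ -0.83282 < -0.2 is true → IN Λ
[3] lift (15,11): star map gives 12.40325; window check -1.2 ≤ 12.40325 < -0.2 is false → out
[4] lift (2,6): star map gives 0.58359; window check -1.2 ≤ 0.58359 < -0.2 is false → out
[5] lift (-3,-11): star map gives -0.40325; window check -1.2 ≤ -0.40325 < -0.2 is true → IN Λ

1, 2, 5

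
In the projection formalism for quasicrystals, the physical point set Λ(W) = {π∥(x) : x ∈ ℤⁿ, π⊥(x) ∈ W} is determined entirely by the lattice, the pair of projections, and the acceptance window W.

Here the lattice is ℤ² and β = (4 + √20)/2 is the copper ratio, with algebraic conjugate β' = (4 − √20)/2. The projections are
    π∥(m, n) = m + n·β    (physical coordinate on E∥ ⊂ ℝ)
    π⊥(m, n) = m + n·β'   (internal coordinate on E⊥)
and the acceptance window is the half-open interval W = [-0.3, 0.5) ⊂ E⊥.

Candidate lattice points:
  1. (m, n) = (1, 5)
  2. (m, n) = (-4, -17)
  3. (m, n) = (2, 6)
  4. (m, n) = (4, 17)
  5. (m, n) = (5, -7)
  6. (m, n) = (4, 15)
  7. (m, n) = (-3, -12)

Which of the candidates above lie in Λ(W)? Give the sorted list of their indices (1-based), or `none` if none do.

Compute β' = (4−√20)/2 = -0.236068, so π⊥(m,n) = m -0.236068·n.
#1 (1,5): internal coord 1 + (5)·β' = -0.180340; -0.180340 ∈ [-0.3, 0.5) → IN Λ
#2 (-4,-17): internal coord -4 + (-17)·β' = +0.013156; +0.013156 ∈ [-0.3, 0.5) → IN Λ
#3 (2,6): internal coord 2 + (6)·β' = +0.583592; +0.583592 ∉ [-0.3, 0.5) → out
#4 (4,17): internal coord 4 + (17)·β' = -0.013156; -0.013156 ∈ [-0.3, 0.5) → IN Λ
#5 (5,-7): internal coord 5 + (-7)·β' = +6.652476; +6.652476 ∉ [-0.3, 0.5) → out
#6 (4,15): internal coord 4 + (15)·β' = +0.458980; +0.458980 ∈ [-0.3, 0.5) → IN Λ
#7 (-3,-12): internal coord -3 + (-12)·β' = -0.167184; -0.167184 ∈ [-0.3, 0.5) → IN Λ

1, 2, 4, 6, 7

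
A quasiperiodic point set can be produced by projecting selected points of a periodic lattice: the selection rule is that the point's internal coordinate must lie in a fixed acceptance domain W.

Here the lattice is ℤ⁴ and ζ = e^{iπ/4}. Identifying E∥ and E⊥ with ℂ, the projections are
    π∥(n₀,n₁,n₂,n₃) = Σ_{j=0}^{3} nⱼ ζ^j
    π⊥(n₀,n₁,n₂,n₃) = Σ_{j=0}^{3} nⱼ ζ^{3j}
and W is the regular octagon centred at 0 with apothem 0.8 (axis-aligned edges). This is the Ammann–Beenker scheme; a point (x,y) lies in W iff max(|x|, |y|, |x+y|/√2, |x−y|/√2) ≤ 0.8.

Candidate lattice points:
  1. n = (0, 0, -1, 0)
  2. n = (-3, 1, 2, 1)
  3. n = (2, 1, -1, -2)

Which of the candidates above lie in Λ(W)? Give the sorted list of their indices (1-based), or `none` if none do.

3

Internal map: ζ^{3j} for j=0..3 gives (1,0), (−√2/2,√2/2), (0,−1), (√2/2,√2/2).
#1 (0, 0, -1, 0): internal (0.00000, 1.00000); octagon support 1.00000 vs apothem 0.8 → ∉ W
#2 (-3, 1, 2, 1): internal (-3.00000, -0.58579); octagon support 3.00000 vs apothem 0.8 → ∉ W
#3 (2, 1, -1, -2): internal (-0.12132, 0.29289); octagon support 0.29289 vs apothem 0.8 → ∈ W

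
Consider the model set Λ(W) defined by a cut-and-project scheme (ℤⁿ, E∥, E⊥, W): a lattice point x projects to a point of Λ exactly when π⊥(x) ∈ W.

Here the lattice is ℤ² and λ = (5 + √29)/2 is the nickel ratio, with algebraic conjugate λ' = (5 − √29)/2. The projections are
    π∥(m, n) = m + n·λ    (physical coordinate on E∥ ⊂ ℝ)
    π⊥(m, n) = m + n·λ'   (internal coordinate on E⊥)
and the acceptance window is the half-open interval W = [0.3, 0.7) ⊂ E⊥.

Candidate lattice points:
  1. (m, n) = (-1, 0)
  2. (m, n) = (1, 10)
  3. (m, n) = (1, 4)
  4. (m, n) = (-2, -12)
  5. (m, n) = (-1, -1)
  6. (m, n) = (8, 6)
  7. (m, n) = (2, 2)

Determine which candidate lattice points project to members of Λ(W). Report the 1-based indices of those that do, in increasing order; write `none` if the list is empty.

Compute λ' = (5−√29)/2 = -0.192582, so π⊥(m,n) = m -0.192582·n.
candidate 1: (m,n)=(-1,0) → π∥ = -1+0·λ ≈ -1.000000, π⊥ = -1+0·λ' ≈ -1.000000 ∉ [0.3, 0.7) ⇒ out
candidate 2: (m,n)=(1,10) → π∥ = 1+10·λ ≈ 52.925824, π⊥ = 1+10·λ' ≈ -0.925824 ∉ [0.3, 0.7) ⇒ out
candidate 3: (m,n)=(1,4) → π∥ = 1+4·λ ≈ 21.770330, π⊥ = 1+4·λ' ≈ 0.229670 ∉ [0.3, 0.7) ⇒ out
candidate 4: (m,n)=(-2,-12) → π∥ = -2-12·λ ≈ -64.310989, π⊥ = -2-12·λ' ≈ 0.310989 ∈ [0.3, 0.7) ⇒ IN Λ
candidate 5: (m,n)=(-1,-1) → π∥ = -1-1·λ ≈ -6.192582, π⊥ = -1-1·λ' ≈ -0.807418 ∉ [0.3, 0.7) ⇒ out
candidate 6: (m,n)=(8,6) → π∥ = 8+6·λ ≈ 39.155494, π⊥ = 8+6·λ' ≈ 6.844506 ∉ [0.3, 0.7) ⇒ out
candidate 7: (m,n)=(2,2) → π∥ = 2+2·λ ≈ 12.385165, π⊥ = 2+2·λ' ≈ 1.614835 ∉ [0.3, 0.7) ⇒ out

4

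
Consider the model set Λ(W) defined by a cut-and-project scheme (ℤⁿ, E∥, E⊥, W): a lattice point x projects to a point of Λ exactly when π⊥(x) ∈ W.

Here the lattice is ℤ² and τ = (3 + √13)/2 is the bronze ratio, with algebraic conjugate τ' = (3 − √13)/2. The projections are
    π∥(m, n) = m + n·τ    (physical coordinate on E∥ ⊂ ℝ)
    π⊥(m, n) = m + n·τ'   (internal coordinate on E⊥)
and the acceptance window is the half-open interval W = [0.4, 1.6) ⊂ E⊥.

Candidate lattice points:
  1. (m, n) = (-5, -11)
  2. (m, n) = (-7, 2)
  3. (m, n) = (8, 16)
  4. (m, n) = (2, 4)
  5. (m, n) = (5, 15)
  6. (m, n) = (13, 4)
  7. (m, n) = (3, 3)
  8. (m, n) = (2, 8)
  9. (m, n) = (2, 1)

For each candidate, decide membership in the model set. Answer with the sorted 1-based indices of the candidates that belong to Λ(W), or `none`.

4, 5

τ' = (3−√13)/2 ≈ -0.30278.
#1 (-5,-11): internal coord -5 + (-11)·τ' = -1.66947; -1.66947 ∉ [0.4, 1.6) → out
#2 (-7,2): internal coord -7 + (2)·τ' = -7.60555; -7.60555 ∉ [0.4, 1.6) → out
#3 (8,16): internal coord 8 + (16)·τ' = +3.15559; +3.15559 ∉ [0.4, 1.6) → out
#4 (2,4): internal coord 2 + (4)·τ' = +0.78890; +0.78890 ∈ [0.4, 1.6) → IN Λ
#5 (5,15): internal coord 5 + (15)·τ' = +0.45837; +0.45837 ∈ [0.4, 1.6) → IN Λ
#6 (13,4): internal coord 13 + (4)·τ' = +11.78890; +11.78890 ∉ [0.4, 1.6) → out
#7 (3,3): internal coord 3 + (3)·τ' = +2.09167; +2.09167 ∉ [0.4, 1.6) → out
#8 (2,8): internal coord 2 + (8)·τ' = -0.42221; -0.42221 ∉ [0.4, 1.6) → out
#9 (2,1): internal coord 2 + (1)·τ' = +1.69722; +1.69722 ∉ [0.4, 1.6) → out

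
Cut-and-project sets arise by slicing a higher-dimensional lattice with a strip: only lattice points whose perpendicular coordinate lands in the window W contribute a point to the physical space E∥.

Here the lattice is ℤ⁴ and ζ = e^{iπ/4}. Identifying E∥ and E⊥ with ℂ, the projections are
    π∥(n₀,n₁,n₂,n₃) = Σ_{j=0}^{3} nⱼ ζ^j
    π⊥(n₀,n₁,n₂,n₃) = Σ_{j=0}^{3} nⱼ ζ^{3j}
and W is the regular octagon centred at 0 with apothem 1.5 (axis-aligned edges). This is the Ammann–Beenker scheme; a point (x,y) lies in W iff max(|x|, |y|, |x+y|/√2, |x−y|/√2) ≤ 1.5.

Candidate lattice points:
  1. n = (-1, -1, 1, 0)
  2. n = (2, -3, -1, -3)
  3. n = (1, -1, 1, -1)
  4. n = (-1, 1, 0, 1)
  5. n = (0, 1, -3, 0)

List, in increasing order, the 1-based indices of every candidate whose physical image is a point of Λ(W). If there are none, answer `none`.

With ζ = e^{iπ/4} the internal vectors are ζ^0,ζ^3,ζ^6,ζ^9.
candidate 1: n = (-1, -1, 1, 0) → π⊥ ≈ (-0.292893, -1.707107); max(|x|,|y|,|x±y|/√2) = 1.707107 > 1.5 ⇒ ∉ W
candidate 2: n = (2, -3, -1, -3) → π⊥ ≈ (+2.000000, -3.242641); max(|x|,|y|,|x±y|/√2) = 3.707107 > 1.5 ⇒ ∉ W
candidate 3: n = (1, -1, 1, -1) → π⊥ ≈ (+1.000000, -2.414214); max(|x|,|y|,|x±y|/√2) = 2.414214 > 1.5 ⇒ ∉ W
candidate 4: n = (-1, 1, 0, 1) → π⊥ ≈ (-1.000000, +1.414214); max(|x|,|y|,|x±y|/√2) = 1.707107 > 1.5 ⇒ ∉ W
candidate 5: n = (0, 1, -3, 0) → π⊥ ≈ (-0.707107, +3.707107); max(|x|,|y|,|x±y|/√2) = 3.707107 > 1.5 ⇒ ∉ W

none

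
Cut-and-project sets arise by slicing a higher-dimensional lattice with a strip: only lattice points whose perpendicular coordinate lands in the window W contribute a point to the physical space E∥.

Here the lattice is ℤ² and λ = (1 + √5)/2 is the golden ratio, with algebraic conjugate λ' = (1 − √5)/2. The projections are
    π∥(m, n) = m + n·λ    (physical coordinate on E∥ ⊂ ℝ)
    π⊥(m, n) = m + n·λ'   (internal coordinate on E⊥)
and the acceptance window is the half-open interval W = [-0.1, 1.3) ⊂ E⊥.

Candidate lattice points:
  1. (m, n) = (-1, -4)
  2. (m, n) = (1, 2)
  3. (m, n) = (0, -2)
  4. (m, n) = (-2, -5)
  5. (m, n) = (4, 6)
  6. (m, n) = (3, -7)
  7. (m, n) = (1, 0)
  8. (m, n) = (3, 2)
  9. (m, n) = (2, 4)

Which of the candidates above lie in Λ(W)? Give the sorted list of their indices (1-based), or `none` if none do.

3, 4, 5, 7

λ' = (1−√5)/2 ≈ -0.618034.
candidate 1: (m,n)=(-1,-4) → π∥ = -1-4·λ ≈ -7.472136, π⊥ = -1-4·λ' ≈ 1.472136 ∉ [-0.1, 1.3) ⇒ out
candidate 2: (m,n)=(1,2) → π∥ = 1+2·λ ≈ 4.236068, π⊥ = 1+2·λ' ≈ -0.236068 ∉ [-0.1, 1.3) ⇒ out
candidate 3: (m,n)=(0,-2) → π∥ = 0-2·λ ≈ -3.236068, π⊥ = 0-2·λ' ≈ 1.236068 ∈ [-0.1, 1.3) ⇒ IN Λ
candidate 4: (m,n)=(-2,-5) → π∥ = -2-5·λ ≈ -10.090170, π⊥ = -2-5·λ' ≈ 1.090170 ∈ [-0.1, 1.3) ⇒ IN Λ
candidate 5: (m,n)=(4,6) → π∥ = 4+6·λ ≈ 13.708204, π⊥ = 4+6·λ' ≈ 0.291796 ∈ [-0.1, 1.3) ⇒ IN Λ
candidate 6: (m,n)=(3,-7) → π∥ = 3-7·λ ≈ -8.326238, π⊥ = 3-7·λ' ≈ 7.326238 ∉ [-0.1, 1.3) ⇒ out
candidate 7: (m,n)=(1,0) → π∥ = 1+0·λ ≈ 1.000000, π⊥ = 1+0·λ' ≈ 1.000000 ∈ [-0.1, 1.3) ⇒ IN Λ
candidate 8: (m,n)=(3,2) → π∥ = 3+2·λ ≈ 6.236068, π⊥ = 3+2·λ' ≈ 1.763932 ∉ [-0.1, 1.3) ⇒ out
candidate 9: (m,n)=(2,4) → π∥ = 2+4·λ ≈ 8.472136, π⊥ = 2+4·λ' ≈ -0.472136 ∉ [-0.1, 1.3) ⇒ out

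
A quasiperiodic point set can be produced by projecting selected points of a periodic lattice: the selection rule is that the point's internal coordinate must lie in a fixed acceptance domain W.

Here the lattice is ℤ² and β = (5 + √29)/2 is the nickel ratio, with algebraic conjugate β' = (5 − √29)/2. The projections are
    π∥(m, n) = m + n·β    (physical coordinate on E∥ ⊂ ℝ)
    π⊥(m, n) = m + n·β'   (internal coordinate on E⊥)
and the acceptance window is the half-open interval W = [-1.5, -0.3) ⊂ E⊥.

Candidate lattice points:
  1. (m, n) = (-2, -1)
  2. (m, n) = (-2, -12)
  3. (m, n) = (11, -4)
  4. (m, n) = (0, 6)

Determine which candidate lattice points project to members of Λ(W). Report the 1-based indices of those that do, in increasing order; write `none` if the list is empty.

Numerically β ≈ 5.19258 and β' = −1/β ≈ -0.19258.
[1] lift (-2,-1): star map gives -1.80742; window check -1.5 ≤ -1.80742 < -0.3 is false → out
[2] lift (-2,-12): star map gives 0.31099; window check -1.5 ≤ 0.31099 < -0.3 is false → out
[3] lift (11,-4): star map gives 11.77033; window check -1.5 ≤ 11.77033 < -0.3 is false → out
[4] lift (0,6): star map gives -1.15549; window check -1.5 ≤ -1.15549 < -0.3 is true → IN Λ

4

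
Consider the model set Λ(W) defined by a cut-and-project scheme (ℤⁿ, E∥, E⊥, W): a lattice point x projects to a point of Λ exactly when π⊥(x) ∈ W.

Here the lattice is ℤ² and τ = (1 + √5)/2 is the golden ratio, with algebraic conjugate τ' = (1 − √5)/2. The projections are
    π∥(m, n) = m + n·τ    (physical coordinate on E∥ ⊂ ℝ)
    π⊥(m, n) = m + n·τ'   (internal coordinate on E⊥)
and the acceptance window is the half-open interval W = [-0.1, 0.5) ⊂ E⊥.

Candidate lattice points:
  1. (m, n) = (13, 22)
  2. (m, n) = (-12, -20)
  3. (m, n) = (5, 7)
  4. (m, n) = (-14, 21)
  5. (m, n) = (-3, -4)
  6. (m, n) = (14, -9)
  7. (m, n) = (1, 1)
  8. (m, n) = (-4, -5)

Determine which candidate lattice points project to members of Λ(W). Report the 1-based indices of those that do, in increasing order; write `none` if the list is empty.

Compute τ' = (1−√5)/2 = -0.6180, so π⊥(m,n) = m -0.6180·n.
#1 (13,22): internal coord 13 + (22)·τ' = -0.5967; -0.5967 ∉ [-0.1, 0.5) → out
#2 (-12,-20): internal coord -12 + (-20)·τ' = +0.3607; +0.3607 ∈ [-0.1, 0.5) → IN Λ
#3 (5,7): internal coord 5 + (7)·τ' = +0.6738; +0.6738 ∉ [-0.1, 0.5) → out
#4 (-14,21): internal coord -14 + (21)·τ' = -26.9787; -26.9787 ∉ [-0.1, 0.5) → out
#5 (-3,-4): internal coord -3 + (-4)·τ' = -0.5279; -0.5279 ∉ [-0.1, 0.5) → out
#6 (14,-9): internal coord 14 + (-9)·τ' = +19.5623; +19.5623 ∉ [-0.1, 0.5) → out
#7 (1,1): internal coord 1 + (1)·τ' = +0.3820; +0.3820 ∈ [-0.1, 0.5) → IN Λ
#8 (-4,-5): internal coord -4 + (-5)·τ' = -0.9098; -0.9098 ∉ [-0.1, 0.5) → out

2, 7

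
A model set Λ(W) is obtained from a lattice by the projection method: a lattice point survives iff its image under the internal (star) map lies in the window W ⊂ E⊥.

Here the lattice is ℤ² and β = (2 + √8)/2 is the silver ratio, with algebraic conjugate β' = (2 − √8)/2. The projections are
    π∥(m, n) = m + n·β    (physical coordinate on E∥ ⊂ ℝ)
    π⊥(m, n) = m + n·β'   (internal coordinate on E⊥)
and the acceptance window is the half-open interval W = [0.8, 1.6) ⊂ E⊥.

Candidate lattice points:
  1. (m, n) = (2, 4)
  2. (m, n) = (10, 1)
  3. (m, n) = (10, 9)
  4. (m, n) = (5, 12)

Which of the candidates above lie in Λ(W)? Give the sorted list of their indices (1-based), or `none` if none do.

none

β' = (2−√8)/2 ≈ -0.4142.
#1 (2,4): internal coord 2 + (4)·β' = +0.3431; +0.3431 ∉ [0.8, 1.6) → out
#2 (10,1): internal coord 10 + (1)·β' = +9.5858; +9.5858 ∉ [0.8, 1.6) → out
#3 (10,9): internal coord 10 + (9)·β' = +6.2721; +6.2721 ∉ [0.8, 1.6) → out
#4 (5,12): internal coord 5 + (12)·β' = +0.0294; +0.0294 ∉ [0.8, 1.6) → out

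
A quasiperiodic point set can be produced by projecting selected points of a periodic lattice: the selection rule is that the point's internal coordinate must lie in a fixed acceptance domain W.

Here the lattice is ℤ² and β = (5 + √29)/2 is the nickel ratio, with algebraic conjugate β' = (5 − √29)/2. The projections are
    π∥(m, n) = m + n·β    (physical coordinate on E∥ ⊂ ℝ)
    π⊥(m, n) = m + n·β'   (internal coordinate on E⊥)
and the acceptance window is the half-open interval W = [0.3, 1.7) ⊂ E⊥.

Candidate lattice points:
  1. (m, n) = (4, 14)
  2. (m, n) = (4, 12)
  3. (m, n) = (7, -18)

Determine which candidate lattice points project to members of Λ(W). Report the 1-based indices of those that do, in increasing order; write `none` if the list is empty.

Compute β' = (5−√29)/2 = -0.1926, so π⊥(m,n) = m -0.1926·n.
[1] lift (4,14): star map gives 1.3038; window check 0.3 ≤ 1.3038 < 1.7 is true → IN Λ
[2] lift (4,12): star map gives 1.6890; window check 0.3 ≤ 1.6890 < 1.7 is true → IN Λ
[3] lift (7,-18): star map gives 10.4665; window check 0.3 ≤ 10.4665 < 1.7 is false → out

1, 2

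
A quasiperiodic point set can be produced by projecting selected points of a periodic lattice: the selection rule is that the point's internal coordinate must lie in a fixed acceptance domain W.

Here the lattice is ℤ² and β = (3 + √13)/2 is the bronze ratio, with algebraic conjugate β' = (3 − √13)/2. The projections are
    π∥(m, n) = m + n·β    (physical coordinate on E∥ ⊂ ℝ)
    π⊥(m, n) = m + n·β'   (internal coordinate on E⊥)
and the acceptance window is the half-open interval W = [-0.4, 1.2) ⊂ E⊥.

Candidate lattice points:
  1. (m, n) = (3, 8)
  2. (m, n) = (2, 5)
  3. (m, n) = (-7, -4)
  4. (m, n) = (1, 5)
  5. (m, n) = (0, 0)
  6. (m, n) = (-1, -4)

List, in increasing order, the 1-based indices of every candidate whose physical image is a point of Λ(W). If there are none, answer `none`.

Numerically β ≈ 3.30278 and β' = −1/β ≈ -0.30278.
#1 (3,8): internal coord 3 + (8)·β' = +0.57779; +0.57779 ∈ [-0.4, 1.2) → IN Λ
#2 (2,5): internal coord 2 + (5)·β' = +0.48612; +0.48612 ∈ [-0.4, 1.2) → IN Λ
#3 (-7,-4): internal coord -7 + (-4)·β' = -5.78890; -5.78890 ∉ [-0.4, 1.2) → out
#4 (1,5): internal coord 1 + (5)·β' = -0.51388; -0.51388 ∉ [-0.4, 1.2) → out
#5 (0,0): internal coord 0 + (0)·β' = +0.00000; +0.00000 ∈ [-0.4, 1.2) → IN Λ
#6 (-1,-4): internal coord -1 + (-4)·β' = +0.21110; +0.21110 ∈ [-0.4, 1.2) → IN Λ

1, 2, 5, 6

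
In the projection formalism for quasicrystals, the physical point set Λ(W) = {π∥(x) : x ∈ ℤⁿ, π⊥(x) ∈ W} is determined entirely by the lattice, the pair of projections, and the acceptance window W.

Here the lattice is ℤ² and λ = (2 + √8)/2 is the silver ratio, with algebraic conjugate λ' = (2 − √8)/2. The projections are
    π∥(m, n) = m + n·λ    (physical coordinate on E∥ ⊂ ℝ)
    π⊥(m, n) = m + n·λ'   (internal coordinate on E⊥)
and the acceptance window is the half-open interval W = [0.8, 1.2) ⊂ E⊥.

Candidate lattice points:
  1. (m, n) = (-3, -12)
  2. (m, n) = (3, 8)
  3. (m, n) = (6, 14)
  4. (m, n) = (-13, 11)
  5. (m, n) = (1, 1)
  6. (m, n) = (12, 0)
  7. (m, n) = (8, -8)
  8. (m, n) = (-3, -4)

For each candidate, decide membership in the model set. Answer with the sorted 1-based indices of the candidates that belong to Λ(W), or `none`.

Compute λ' = (2−√8)/2 = -0.414214, so π⊥(m,n) = m -0.414214·n.
[1] lift (-3,-12): star map gives 1.970563; window check 0.8 ≤ 1.970563 < 1.2 is false → out
[2] lift (3,8): star map gives -0.313708; window check 0.8 ≤ -0.313708 < 1.2 is false → out
[3] lift (6,14): star map gives 0.201010; window check 0.8 ≤ 0.201010 < 1.2 is false → out
[4] lift (-13,11): star map gives -17.556349; window check 0.8 ≤ -17.556349 < 1.2 is false → out
[5] lift (1,1): star map gives 0.585786; window check 0.8 ≤ 0.585786 < 1.2 is false → out
[6] lift (12,0): star map gives 12.000000; window check 0.8 ≤ 12.000000 < 1.2 is false → out
[7] lift (8,-8): star map gives 11.313708; window check 0.8 ≤ 11.313708 < 1.2 is false → out
[8] lift (-3,-4): star map gives -1.343146; window check 0.8 ≤ -1.343146 < 1.2 is false → out

none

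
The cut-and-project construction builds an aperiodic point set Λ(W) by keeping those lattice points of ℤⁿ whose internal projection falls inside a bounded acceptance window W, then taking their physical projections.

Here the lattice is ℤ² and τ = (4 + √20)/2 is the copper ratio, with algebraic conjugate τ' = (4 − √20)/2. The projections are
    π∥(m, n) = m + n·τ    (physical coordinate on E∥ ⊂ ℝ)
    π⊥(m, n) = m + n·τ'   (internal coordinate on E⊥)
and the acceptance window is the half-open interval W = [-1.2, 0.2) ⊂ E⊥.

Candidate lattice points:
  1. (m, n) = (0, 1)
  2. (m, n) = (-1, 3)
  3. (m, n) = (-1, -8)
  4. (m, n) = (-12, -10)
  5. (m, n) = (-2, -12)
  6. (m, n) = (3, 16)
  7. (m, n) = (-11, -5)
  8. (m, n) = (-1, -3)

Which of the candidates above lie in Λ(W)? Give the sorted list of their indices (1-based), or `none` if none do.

1, 6, 8

Numerically τ ≈ 4.236068 and τ' = −1/τ ≈ -0.236068.
#1 (0,1): internal coord 0 + (1)·τ' = -0.236068; -0.236068 ∈ [-1.2, 0.2) → IN Λ
#2 (-1,3): internal coord -1 + (3)·τ' = -1.708204; -1.708204 ∉ [-1.2, 0.2) → out
#3 (-1,-8): internal coord -1 + (-8)·τ' = +0.888544; +0.888544 ∉ [-1.2, 0.2) → out
#4 (-12,-10): internal coord -12 + (-10)·τ' = -9.639320; -9.639320 ∉ [-1.2, 0.2) → out
#5 (-2,-12): internal coord -2 + (-12)·τ' = +0.832816; +0.832816 ∉ [-1.2, 0.2) → out
#6 (3,16): internal coord 3 + (16)·τ' = -0.777088; -0.777088 ∈ [-1.2, 0.2) → IN Λ
#7 (-11,-5): internal coord -11 + (-5)·τ' = -9.819660; -9.819660 ∉ [-1.2, 0.2) → out
#8 (-1,-3): internal coord -1 + (-3)·τ' = -0.291796; -0.291796 ∈ [-1.2, 0.2) → IN Λ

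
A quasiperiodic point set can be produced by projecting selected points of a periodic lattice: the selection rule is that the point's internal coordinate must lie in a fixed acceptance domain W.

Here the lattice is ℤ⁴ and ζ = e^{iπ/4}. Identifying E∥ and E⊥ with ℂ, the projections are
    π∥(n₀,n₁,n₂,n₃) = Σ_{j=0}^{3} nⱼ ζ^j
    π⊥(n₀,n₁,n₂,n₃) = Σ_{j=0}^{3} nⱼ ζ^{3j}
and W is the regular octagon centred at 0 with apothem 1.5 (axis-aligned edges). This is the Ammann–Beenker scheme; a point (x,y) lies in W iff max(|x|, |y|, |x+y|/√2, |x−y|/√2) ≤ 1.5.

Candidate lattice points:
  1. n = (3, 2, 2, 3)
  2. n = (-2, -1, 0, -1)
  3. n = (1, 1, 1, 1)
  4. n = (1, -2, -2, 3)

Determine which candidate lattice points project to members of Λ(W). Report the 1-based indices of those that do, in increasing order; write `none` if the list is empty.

3

π⊥(n) = n₀ + n₁ζ³ + n₂ζ⁶ + n₃ζ⁹ where ζ = e^{iπ/4}.
#1 (3, 2, 2, 3): internal (3.707107, 1.535534); octagon support 3.707107 vs apothem 1.5 → ∉ W
#2 (-2, -1, 0, -1): internal (-2.000000, -1.414214); octagon support 2.414214 vs apothem 1.5 → ∉ W
#3 (1, 1, 1, 1): internal (1.000000, 0.414214); octagon support 1.000000 vs apothem 1.5 → ∈ W
#4 (1, -2, -2, 3): internal (4.535534, 2.707107); octagon support 5.121320 vs apothem 1.5 → ∉ W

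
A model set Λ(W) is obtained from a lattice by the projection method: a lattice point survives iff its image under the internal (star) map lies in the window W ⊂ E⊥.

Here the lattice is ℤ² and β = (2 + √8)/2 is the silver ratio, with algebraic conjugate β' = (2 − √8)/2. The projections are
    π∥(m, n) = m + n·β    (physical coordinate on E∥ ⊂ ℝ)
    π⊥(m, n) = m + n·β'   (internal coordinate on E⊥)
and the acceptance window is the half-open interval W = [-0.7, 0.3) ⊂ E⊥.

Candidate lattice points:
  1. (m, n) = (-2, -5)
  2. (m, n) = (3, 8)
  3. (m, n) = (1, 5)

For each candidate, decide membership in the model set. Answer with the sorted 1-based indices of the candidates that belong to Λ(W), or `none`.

1, 2

Compute β' = (2−√8)/2 = -0.414214, so π⊥(m,n) = m -0.414214·n.
candidate 1: (m,n)=(-2,-5) → π∥ = -2-5·β ≈ -14.071068, π⊥ = -2-5·β' ≈ 0.071068 ∈ [-0.7, 0.3) ⇒ IN Λ
candidate 2: (m,n)=(3,8) → π∥ = 3+8·β ≈ 22.313708, π⊥ = 3+8·β' ≈ -0.313708 ∈ [-0.7, 0.3) ⇒ IN Λ
candidate 3: (m,n)=(1,5) → π∥ = 1+5·β ≈ 13.071068, π⊥ = 1+5·β' ≈ -1.071068 ∉ [-0.7, 0.3) ⇒ out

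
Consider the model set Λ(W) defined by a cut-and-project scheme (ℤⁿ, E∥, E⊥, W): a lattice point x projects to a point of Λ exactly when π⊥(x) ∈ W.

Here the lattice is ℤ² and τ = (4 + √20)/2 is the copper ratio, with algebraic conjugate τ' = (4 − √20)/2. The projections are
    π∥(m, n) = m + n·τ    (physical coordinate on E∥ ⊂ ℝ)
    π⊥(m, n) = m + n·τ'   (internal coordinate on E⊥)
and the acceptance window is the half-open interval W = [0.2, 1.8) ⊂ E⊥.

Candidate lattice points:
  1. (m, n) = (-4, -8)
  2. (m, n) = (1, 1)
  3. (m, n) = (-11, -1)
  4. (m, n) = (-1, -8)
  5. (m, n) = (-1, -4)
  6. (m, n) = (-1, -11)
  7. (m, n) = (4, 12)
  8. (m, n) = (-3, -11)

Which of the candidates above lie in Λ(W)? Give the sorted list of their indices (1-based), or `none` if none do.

2, 4, 6, 7

τ' = (4−√20)/2 ≈ -0.236068.
#1 (-4,-8): internal coord -4 + (-8)·τ' = -2.111456; -2.111456 ∉ [0.2, 1.8) → out
#2 (1,1): internal coord 1 + (1)·τ' = +0.763932; +0.763932 ∈ [0.2, 1.8) → IN Λ
#3 (-11,-1): internal coord -11 + (-1)·τ' = -10.763932; -10.763932 ∉ [0.2, 1.8) → out
#4 (-1,-8): internal coord -1 + (-8)·τ' = +0.888544; +0.888544 ∈ [0.2, 1.8) → IN Λ
#5 (-1,-4): internal coord -1 + (-4)·τ' = -0.055728; -0.055728 ∉ [0.2, 1.8) → out
#6 (-1,-11): internal coord -1 + (-11)·τ' = +1.596748; +1.596748 ∈ [0.2, 1.8) → IN Λ
#7 (4,12): internal coord 4 + (12)·τ' = +1.167184; +1.167184 ∈ [0.2, 1.8) → IN Λ
#8 (-3,-11): internal coord -3 + (-11)·τ' = -0.403252; -0.403252 ∉ [0.2, 1.8) → out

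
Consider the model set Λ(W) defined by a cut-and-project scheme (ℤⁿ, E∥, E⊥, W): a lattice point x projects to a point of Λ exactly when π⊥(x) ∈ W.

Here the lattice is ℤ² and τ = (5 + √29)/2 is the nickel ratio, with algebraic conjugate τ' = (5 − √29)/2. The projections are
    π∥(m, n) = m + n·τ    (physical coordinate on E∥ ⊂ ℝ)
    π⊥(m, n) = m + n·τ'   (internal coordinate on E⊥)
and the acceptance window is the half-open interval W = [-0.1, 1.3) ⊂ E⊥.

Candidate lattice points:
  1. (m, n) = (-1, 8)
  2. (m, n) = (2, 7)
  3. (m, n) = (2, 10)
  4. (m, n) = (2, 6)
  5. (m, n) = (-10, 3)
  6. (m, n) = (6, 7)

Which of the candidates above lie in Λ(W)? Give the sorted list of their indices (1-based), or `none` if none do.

Numerically τ ≈ 5.192582 and τ' = −1/τ ≈ -0.192582.
candidate 1: (m,n)=(-1,8) → π∥ = -1+8·τ ≈ 40.540659, π⊥ = -1+8·τ' ≈ -2.540659 ∉ [-0.1, 1.3) ⇒ out
candidate 2: (m,n)=(2,7) → π∥ = 2+7·τ ≈ 38.348077, π⊥ = 2+7·τ' ≈ 0.651923 ∈ [-0.1, 1.3) ⇒ IN Λ
candidate 3: (m,n)=(2,10) → π∥ = 2+10·τ ≈ 53.925824, π⊥ = 2+10·τ' ≈ 0.074176 ∈ [-0.1, 1.3) ⇒ IN Λ
candidate 4: (m,n)=(2,6) → π∥ = 2+6·τ ≈ 33.155494, π⊥ = 2+6·τ' ≈ 0.844506 ∈ [-0.1, 1.3) ⇒ IN Λ
candidate 5: (m,n)=(-10,3) → π∥ = -10+3·τ ≈ 5.577747, π⊥ = -10+3·τ' ≈ -10.577747 ∉ [-0.1, 1.3) ⇒ out
candidate 6: (m,n)=(6,7) → π∥ = 6+7·τ ≈ 42.348077, π⊥ = 6+7·τ' ≈ 4.651923 ∉ [-0.1, 1.3) ⇒ out

2, 3, 4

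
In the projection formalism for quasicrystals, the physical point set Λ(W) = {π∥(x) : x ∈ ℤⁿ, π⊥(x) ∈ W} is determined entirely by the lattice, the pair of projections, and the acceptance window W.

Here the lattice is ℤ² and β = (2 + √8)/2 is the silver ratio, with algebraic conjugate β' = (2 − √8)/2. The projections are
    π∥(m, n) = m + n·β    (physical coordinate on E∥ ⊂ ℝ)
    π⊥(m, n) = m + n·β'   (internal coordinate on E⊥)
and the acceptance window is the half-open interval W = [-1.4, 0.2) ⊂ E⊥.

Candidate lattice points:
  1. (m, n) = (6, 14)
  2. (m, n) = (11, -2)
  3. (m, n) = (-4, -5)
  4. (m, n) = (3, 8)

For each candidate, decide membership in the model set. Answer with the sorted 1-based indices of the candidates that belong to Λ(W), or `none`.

Compute β' = (2−√8)/2 = -0.4142, so π⊥(m,n) = m -0.4142·n.
[1] lift (6,14): star map gives 0.2010; window check -1.4 ≤ 0.2010 < 0.2 is false → out
[2] lift (11,-2): star map gives 11.8284; window check -1.4 ≤ 11.8284 < 0.2 is false → out
[3] lift (-4,-5): star map gives -1.9289; window check -1.4 ≤ -1.9289 < 0.2 is false → out
[4] lift (3,8): star map gives -0.3137; window check -1.4 ≤ -0.3137 < 0.2 is true → IN Λ

4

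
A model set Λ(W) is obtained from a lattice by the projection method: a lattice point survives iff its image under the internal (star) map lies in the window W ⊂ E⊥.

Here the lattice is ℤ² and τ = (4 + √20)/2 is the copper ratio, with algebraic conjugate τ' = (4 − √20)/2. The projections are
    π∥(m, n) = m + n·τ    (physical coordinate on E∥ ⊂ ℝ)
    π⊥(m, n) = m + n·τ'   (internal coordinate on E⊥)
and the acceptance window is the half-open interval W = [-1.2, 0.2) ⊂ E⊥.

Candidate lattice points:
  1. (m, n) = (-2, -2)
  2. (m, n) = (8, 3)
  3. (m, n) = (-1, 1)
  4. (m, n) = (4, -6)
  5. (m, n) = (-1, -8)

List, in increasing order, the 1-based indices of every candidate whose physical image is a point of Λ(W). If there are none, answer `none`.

Compute τ' = (4−√20)/2 = -0.236068, so π⊥(m,n) = m -0.236068·n.
#1 (-2,-2): internal coord -2 + (-2)·τ' = -1.527864; -1.527864 ∉ [-1.2, 0.2) → out
#2 (8,3): internal coord 8 + (3)·τ' = +7.291796; +7.291796 ∉ [-1.2, 0.2) → out
#3 (-1,1): internal coord -1 + (1)·τ' = -1.236068; -1.236068 ∉ [-1.2, 0.2) → out
#4 (4,-6): internal coord 4 + (-6)·τ' = +5.416408; +5.416408 ∉ [-1.2, 0.2) → out
#5 (-1,-8): internal coord -1 + (-8)·τ' = +0.888544; +0.888544 ∉ [-1.2, 0.2) → out

none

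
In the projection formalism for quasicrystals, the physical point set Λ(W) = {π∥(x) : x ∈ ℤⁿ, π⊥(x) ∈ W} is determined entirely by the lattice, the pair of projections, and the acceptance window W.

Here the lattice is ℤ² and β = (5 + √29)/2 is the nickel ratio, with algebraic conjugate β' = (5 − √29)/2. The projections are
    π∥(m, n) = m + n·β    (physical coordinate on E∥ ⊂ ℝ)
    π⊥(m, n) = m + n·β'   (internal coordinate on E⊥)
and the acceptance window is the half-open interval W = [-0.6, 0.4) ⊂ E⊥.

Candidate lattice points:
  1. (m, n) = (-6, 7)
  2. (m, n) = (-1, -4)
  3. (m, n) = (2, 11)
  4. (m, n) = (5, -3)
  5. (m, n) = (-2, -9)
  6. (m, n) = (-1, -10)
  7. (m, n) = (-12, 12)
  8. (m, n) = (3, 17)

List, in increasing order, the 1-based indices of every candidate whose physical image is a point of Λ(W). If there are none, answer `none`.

Compute β' = (5−√29)/2 = -0.19258, so π⊥(m,n) = m -0.19258·n.
[1] lift (-6,7): star map gives -7.34808; window check -0.6 ≤ -7.34808 < 0.4 is false → out
[2] lift (-1,-4): star map gives -0.22967; window check -0.6 ≤ -0.22967 < 0.4 is true → IN Λ
[3] lift (2,11): star map gives -0.11841; window check -0.6 ≤ -0.11841 < 0.4 is true → IN Λ
[4] lift (5,-3): star map gives 5.57775; window check -0.6 ≤ 5.57775 < 0.4 is false → out
[5] lift (-2,-9): star map gives -0.26676; window check -0.6 ≤ -0.26676 < 0.4 is true → IN Λ
[6] lift (-1,-10): star map gives 0.92582; window check -0.6 ≤ 0.92582 < 0.4 is false → out
[7] lift (-12,12): star map gives -14.31099; window check -0.6 ≤ -14.31099 < 0.4 is false → out
[8] lift (3,17): star map gives -0.27390; window check -0.6 ≤ -0.27390 < 0.4 is true → IN Λ

2, 3, 5, 8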